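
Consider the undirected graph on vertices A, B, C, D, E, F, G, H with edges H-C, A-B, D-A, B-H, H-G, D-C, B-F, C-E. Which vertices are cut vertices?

B, C, H

Removing B increases the component count from 1 to 2, so B is a cut vertex.
Removing C increases the component count from 1 to 2, so C is a cut vertex.
Removing H increases the component count from 1 to 2, so H is a cut vertex.
By contrast removing D leaves 1 component; it is not a cut vertex. No other vertex is a cut vertex either.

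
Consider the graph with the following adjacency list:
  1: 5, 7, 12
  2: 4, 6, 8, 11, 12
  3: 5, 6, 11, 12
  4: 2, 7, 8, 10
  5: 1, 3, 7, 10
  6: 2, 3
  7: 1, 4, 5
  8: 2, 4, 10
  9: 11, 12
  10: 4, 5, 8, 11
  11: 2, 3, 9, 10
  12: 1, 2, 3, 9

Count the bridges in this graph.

0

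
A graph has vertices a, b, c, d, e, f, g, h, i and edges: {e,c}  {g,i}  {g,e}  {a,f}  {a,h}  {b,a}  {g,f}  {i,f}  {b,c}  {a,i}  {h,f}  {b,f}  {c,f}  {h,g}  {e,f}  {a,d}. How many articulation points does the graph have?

1

Removing a increases the component count from 1 to 2, so a is a cut vertex.
By contrast removing e leaves 1 component; it is not a cut vertex. No other vertex is a cut vertex either.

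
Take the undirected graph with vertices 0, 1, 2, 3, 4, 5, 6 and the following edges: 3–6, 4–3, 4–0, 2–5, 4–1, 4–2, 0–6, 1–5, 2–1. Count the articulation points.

1

Removing 4 increases the component count from 1 to 2, so 4 is a cut vertex.
By contrast removing 3 leaves 1 component; it is not a cut vertex. No other vertex is a cut vertex either.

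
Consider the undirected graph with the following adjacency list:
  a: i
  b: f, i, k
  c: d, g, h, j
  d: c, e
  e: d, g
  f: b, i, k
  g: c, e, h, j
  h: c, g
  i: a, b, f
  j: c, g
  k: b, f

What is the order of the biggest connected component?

6

Starting from a we can reach a, b, f, i, k. That is one component of size 5.
Starting from c we can reach c, d, e, g, h, j. That is one component of size 6.
The largest has 6 vertices.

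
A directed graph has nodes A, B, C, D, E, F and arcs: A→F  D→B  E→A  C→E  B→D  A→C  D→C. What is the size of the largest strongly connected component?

3

{A, C, E} are all mutually reachable — one SCC of size 3.
{B, D} are all mutually reachable — one SCC of size 2.
{F} is an SCC by itself.
The largest has 3 vertices.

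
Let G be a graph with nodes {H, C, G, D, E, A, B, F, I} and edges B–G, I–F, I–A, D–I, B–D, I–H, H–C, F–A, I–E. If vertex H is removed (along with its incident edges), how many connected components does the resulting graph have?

With H gone, the remaining components are: {C}; {A, B, D, E, F, G, I}.
That is 2 components.

2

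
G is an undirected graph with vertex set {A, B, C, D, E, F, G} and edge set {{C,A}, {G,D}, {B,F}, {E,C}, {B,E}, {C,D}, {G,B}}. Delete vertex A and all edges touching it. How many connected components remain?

1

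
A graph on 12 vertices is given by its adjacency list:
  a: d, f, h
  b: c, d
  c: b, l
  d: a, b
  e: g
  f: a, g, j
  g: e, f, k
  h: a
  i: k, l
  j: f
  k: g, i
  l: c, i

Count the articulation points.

3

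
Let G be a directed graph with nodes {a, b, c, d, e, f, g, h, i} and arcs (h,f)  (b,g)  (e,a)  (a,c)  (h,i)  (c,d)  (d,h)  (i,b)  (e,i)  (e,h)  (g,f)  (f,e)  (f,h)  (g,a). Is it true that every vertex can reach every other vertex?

From d we can reach every vertex (a, b, c, d, e, f, g, h, i), and every vertex can reach d (a, b, c, d, e, f, g, h, i). So the whole graph is one strongly connected component.

Yes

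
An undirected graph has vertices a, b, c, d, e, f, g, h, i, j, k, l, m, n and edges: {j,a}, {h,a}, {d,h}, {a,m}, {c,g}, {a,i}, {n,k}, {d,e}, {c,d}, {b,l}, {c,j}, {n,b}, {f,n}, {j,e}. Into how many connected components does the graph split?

2

Starting from b we can reach b, f, k, l, n. That is one component of size 5.
Starting from a we can reach a, c, d, e, g, h, i, j, m. That is one component of size 9.
Total: 2 components.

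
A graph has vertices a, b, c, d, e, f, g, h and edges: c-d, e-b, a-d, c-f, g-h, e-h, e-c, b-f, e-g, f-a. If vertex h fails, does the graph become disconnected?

No

Deleting h leaves 1 component (was 1) (its neighbors e, g remain connected to each other), so h is not a cut vertex.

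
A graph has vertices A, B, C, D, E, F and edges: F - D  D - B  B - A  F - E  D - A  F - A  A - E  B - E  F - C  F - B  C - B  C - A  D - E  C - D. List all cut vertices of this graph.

none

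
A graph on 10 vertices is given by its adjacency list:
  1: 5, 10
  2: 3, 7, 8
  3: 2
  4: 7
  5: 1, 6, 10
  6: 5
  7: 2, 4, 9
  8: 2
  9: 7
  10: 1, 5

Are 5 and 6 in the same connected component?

From 5 we can reach 1, 5, 6, 10, which includes 6.

Yes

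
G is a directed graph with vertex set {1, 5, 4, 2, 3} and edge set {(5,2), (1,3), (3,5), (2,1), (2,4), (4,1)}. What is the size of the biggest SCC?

5

{1, 2, 3, 4, 5} are all mutually reachable — one SCC of size 5.
The largest has 5 vertices.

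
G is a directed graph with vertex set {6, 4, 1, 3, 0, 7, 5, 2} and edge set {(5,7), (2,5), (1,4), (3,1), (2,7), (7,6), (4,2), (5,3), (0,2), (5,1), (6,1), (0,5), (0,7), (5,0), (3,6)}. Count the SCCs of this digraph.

1

{0, 1, 2, 3, 4, 5, 6, 7} are all mutually reachable — one SCC of size 8.
That gives 1 strongly connected component.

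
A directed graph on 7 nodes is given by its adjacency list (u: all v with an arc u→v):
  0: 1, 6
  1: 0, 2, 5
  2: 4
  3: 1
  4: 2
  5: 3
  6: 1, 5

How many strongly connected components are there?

{0, 1, 3, 5, 6} are all mutually reachable — one SCC of size 5.
{2, 4} are all mutually reachable — one SCC of size 2.
That gives 2 strongly connected components.

2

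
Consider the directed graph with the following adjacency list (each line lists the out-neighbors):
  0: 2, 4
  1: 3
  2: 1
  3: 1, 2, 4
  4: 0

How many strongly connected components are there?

{0, 1, 2, 3, 4} are all mutually reachable — one SCC of size 5.
That gives 1 strongly connected component.

1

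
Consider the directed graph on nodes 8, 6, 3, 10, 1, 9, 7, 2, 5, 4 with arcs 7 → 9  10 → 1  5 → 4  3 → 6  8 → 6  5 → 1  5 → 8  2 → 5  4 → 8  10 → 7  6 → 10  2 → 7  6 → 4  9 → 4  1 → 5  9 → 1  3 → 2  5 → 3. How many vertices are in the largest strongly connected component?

10

{1, 2, 3, 4, 5, 6, 7, 8, 9, 10} are all mutually reachable — one SCC of size 10.
The largest has 10 vertices.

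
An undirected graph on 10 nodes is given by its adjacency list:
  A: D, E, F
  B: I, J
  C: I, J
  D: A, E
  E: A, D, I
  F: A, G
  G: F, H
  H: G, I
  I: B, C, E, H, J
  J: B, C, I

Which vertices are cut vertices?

I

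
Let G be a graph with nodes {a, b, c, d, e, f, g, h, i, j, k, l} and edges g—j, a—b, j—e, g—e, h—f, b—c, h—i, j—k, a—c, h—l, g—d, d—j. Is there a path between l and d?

No

The component containing l is {f, h, i, l}, and d is not in it.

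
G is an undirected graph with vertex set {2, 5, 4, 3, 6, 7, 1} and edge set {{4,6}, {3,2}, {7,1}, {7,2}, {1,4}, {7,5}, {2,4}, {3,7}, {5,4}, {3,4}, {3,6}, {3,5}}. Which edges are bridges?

The edges on the cycle 3-7-1-4-2-3 are not bridges since each lies on that cycle.
Every edge lies on some cycle, so there are no bridges.

none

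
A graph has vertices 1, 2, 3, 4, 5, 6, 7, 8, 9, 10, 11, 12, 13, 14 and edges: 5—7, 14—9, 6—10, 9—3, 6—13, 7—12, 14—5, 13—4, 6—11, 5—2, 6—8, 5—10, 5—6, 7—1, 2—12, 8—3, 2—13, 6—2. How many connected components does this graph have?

Starting from 1 we can reach 1, 2, 3, 4, 5, 6, 7, 8, 9, 10, 11, 12, 13, 14. That is one component of size 14.
Total: 1 component.

1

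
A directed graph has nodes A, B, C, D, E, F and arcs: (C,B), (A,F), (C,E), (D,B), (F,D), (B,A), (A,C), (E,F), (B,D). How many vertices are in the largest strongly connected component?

6

{A, B, C, D, E, F} are all mutually reachable — one SCC of size 6.
The largest has 6 vertices.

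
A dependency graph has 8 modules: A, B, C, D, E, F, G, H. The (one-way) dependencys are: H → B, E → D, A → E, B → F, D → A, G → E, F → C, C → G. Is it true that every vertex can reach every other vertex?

There is no directed path from A to G, so the graph is not strongly connected.

No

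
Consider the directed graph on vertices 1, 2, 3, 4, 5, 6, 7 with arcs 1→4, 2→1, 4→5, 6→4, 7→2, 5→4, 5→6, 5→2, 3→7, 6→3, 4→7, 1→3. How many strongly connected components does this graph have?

1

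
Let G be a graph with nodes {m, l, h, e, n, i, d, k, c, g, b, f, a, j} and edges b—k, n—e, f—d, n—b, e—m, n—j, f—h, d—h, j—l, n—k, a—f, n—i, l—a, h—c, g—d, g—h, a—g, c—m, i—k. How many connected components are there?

Starting from a we can reach a, b, c, d, e, f, g, h, i, j, k, l, m, n. That is one component of size 14.
Total: 1 component.

1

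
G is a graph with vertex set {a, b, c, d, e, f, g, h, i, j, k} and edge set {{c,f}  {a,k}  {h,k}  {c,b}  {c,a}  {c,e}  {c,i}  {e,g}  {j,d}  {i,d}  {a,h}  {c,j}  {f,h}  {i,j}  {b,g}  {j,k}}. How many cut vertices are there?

1

Removing c increases the component count from 1 to 2, so c is a cut vertex.
By contrast removing a leaves 1 component; it is not a cut vertex. No other vertex is a cut vertex either.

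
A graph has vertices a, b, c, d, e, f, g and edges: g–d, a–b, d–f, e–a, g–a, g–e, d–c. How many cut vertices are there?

3

Removing a increases the component count from 1 to 2, so a is a cut vertex.
Removing d increases the component count from 1 to 3, so d is a cut vertex.
Removing g increases the component count from 1 to 2, so g is a cut vertex.
By contrast removing c leaves 1 component; it is not a cut vertex. No other vertex is a cut vertex either.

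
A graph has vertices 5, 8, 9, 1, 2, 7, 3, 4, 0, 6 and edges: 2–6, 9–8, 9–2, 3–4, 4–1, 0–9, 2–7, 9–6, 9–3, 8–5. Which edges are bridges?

0-9, 1-4, 2-7, 3-4, 3-9, 5-8, 8-9

The edges on the cycle 9-2-6-9 are not bridges since each lies on that cycle.
But removing 5–8 disconnects 5 from 8; removing 4–3 disconnects 4 from 3; removing 1–4 disconnects 1 from 4; removing 2–7 disconnects 2 from 7 — these are bridges.
In total 7 edges are bridges.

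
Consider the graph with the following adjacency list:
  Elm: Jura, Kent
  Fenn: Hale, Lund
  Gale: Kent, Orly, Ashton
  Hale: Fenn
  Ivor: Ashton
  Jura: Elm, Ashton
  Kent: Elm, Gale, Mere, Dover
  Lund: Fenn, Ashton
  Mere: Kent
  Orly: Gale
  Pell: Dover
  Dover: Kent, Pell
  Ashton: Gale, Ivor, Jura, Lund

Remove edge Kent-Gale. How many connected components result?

Kent and Gale are still connected via Kent-Elm-Jura-Ashton-Gale, so the component count stays at 1.

1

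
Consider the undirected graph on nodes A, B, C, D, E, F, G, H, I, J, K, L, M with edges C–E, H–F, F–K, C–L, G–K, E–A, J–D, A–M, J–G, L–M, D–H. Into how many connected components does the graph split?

I is isolated — a component by itself.
B is isolated — a component by itself.
Starting from A we can reach A, C, E, L, M. That is one component of size 5.
Starting from D we can reach D, F, G, H, J, K. That is one component of size 6.
Total: 4 components.

4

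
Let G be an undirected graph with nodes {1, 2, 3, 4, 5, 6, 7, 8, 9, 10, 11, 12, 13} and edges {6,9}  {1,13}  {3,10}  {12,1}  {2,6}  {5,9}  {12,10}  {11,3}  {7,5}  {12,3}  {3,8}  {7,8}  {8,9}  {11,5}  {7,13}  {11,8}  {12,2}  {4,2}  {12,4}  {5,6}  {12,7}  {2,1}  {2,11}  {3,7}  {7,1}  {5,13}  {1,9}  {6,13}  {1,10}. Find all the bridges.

The edges on the cycle 7-5-9-8-7 are not bridges since each lies on that cycle.
Every edge lies on some cycle, so there are no bridges.

none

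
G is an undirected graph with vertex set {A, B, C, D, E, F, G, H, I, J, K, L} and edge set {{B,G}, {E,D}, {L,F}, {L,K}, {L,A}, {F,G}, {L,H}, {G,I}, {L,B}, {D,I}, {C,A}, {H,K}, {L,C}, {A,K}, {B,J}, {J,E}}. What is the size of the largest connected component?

12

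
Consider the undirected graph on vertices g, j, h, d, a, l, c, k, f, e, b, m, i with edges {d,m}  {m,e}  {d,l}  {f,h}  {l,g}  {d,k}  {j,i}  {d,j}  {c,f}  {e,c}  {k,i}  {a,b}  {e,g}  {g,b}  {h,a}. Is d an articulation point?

Yes

Deleting d raises the number of components from 1 to 2, so d is a cut vertex.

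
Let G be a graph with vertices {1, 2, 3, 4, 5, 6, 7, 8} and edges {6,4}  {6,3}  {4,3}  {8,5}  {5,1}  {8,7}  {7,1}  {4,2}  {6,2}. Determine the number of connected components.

2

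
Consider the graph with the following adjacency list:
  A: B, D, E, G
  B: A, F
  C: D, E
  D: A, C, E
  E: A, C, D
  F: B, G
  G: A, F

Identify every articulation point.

A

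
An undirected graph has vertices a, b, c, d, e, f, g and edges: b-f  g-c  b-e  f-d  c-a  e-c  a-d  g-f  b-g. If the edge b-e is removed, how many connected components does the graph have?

b and e are still connected via b-g-c-e, so the component count stays at 1.

1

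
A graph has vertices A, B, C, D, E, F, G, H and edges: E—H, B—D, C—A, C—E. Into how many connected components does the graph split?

G is isolated — a component by itself.
F is isolated — a component by itself.
Starting from B we can reach B, D. That is one component of size 2.
Starting from A we can reach A, C, E, H. That is one component of size 4.
Total: 4 components.

4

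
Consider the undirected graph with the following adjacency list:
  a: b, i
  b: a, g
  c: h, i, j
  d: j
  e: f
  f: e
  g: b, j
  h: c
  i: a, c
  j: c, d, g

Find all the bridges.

The edges on the cycle j-g-b-a-i-c-j are not bridges since each lies on that cycle.
But removing j-d disconnects j from d; removing c-h disconnects c from h; removing e-f disconnects e from f — these are bridges.

c-h, d-j, e-f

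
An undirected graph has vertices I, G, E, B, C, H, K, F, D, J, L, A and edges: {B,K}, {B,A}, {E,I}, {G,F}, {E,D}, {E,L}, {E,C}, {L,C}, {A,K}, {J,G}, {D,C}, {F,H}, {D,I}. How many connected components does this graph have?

3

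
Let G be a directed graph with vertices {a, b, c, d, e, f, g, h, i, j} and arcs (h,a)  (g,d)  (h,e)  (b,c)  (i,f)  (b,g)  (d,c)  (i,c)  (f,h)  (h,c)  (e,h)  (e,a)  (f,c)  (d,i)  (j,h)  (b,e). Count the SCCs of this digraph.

{e, h} are all mutually reachable — one SCC of size 2.
{b} is an SCC by itself.
{d} is an SCC by itself.
{a} is an SCC by itself.
{i} is an SCC by itself.
(and 4 more singleton SCCs)
That gives 9 strongly connected components.

9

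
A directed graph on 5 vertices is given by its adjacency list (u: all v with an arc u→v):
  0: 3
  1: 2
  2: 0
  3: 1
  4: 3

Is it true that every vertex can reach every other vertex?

There is no directed path from 3 to 4, so the graph is not strongly connected.

No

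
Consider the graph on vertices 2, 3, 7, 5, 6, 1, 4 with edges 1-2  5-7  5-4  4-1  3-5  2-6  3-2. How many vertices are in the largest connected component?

7

Starting from 1 we can reach 1, 2, 3, 4, 5, 6, 7. That is one component of size 7.
The largest has 7 vertices.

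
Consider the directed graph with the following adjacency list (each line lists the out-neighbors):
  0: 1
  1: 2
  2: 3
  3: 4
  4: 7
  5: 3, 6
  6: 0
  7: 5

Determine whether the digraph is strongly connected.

Yes

From 5 we can reach every vertex (0, 1, 2, 3, 4, 5, 6, 7), and every vertex can reach 5 (0, 1, 2, 3, 4, 5, 6, 7). So the whole graph is one strongly connected component.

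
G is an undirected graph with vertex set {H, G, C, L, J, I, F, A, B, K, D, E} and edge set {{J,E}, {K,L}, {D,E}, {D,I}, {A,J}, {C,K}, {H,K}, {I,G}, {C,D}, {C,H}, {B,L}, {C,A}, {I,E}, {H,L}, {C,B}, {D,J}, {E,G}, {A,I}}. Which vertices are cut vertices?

C

Removing C increases the component count from 2 to 3, so C is a cut vertex.
By contrast removing E leaves 2 components; it is not a cut vertex. No other vertex is a cut vertex either.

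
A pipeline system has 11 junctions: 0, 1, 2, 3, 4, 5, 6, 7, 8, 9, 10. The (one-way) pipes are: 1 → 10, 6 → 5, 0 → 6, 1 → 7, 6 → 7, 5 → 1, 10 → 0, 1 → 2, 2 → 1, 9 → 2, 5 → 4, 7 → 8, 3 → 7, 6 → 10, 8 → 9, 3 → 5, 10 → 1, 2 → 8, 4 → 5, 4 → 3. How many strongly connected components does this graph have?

1

{0, 1, 2, 3, 4, 5, 6, 7, 8, 9, 10} are all mutually reachable — one SCC of size 11.
That gives 1 strongly connected component.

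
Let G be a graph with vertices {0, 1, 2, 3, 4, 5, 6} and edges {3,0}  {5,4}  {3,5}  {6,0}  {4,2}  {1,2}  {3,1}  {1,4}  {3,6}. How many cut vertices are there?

Removing 3 increases the component count from 1 to 2, so 3 is a cut vertex.
By contrast removing 5 leaves 1 component; it is not a cut vertex. No other vertex is a cut vertex either.

1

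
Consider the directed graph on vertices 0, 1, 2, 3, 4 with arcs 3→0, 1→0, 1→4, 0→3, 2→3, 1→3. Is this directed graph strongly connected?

No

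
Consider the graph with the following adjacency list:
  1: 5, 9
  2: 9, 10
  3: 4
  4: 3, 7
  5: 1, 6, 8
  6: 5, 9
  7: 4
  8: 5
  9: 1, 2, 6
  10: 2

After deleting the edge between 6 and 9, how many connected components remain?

2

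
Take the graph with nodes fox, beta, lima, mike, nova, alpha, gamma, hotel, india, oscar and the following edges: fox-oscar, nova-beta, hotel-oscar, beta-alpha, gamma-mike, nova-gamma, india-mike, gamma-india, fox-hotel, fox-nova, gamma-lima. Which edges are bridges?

alpha-beta, beta-nova, fox-nova, gamma-lima, gamma-nova

The edges on the cycle gamma-india-mike-gamma are not bridges since each lies on that cycle.
But removing nova-gamma disconnects nova from gamma; removing alpha-beta disconnects alpha from beta; removing nova-beta disconnects nova from beta; removing lima-gamma disconnects lima from gamma — these are bridges.
In total 5 edges are bridges.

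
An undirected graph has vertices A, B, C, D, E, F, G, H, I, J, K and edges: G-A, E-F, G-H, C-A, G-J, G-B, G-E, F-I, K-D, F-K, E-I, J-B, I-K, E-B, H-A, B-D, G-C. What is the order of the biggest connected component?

11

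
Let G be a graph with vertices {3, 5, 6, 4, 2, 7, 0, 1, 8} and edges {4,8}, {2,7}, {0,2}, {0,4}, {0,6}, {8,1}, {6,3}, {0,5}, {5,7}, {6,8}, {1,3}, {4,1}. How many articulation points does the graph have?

Removing 0 increases the component count from 1 to 2, so 0 is a cut vertex.
By contrast removing 2 leaves 1 component; it is not a cut vertex. No other vertex is a cut vertex either.

1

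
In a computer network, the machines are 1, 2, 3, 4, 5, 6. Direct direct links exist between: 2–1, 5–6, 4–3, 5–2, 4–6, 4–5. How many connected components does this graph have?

Starting from 1 we can reach 1, 2, 3, 4, 5, 6. That is one component of size 6.
Total: 1 component.

1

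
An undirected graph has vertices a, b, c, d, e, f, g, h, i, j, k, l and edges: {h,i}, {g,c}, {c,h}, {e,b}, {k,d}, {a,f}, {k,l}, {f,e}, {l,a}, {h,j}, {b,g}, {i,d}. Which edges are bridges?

h-j

The edges on the cycle k-l-a-f-e-b-g-c-h-i-d-k are not bridges since each lies on that cycle.
But removing h - j disconnects h from j — this is a bridge.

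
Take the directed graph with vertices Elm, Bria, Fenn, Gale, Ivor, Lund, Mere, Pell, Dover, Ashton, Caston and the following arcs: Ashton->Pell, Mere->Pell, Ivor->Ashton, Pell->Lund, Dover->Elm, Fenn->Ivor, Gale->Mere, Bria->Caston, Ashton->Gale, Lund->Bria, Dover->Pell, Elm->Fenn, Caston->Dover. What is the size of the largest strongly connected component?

{Elm, Bria, Fenn, Gale, Ivor, Lund, Mere, Pell, Dover, Ashton, Caston} are all mutually reachable — one SCC of size 11.
The largest has 11 vertices.

11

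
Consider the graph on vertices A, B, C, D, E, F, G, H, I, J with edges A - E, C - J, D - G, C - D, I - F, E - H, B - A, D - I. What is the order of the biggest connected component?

6

Starting from A we can reach A, B, E, H. That is one component of size 4.
Starting from C we can reach C, D, F, G, I, J. That is one component of size 6.
The largest has 6 vertices.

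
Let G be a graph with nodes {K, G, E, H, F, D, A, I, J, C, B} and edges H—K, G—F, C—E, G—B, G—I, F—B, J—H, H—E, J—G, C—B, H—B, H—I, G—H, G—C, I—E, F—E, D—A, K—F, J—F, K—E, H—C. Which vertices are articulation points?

none

Removing G, for instance, still leaves 2 components. No single vertex removal increases the component count — the graph has no articulation points.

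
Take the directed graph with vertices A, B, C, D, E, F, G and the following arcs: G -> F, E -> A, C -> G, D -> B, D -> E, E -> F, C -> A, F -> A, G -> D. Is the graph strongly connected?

There is no directed path from A to D, so the graph is not strongly connected.

No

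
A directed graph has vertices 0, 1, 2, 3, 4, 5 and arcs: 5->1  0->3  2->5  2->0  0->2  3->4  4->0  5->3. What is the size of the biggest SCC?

{0, 2, 3, 4, 5} are all mutually reachable — one SCC of size 5.
{1} is an SCC by itself.
The largest has 5 vertices.

5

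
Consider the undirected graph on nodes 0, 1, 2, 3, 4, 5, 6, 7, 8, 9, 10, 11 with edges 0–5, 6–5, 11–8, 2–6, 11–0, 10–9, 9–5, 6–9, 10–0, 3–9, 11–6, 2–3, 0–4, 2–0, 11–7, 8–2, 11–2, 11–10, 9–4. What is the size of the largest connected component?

1 is isolated — a component by itself.
Starting from 0 we can reach 0, 2, 3, 4, 5, 6, 7, 8, 9, 10, 11. That is one component of size 11.
The largest has 11 vertices.

11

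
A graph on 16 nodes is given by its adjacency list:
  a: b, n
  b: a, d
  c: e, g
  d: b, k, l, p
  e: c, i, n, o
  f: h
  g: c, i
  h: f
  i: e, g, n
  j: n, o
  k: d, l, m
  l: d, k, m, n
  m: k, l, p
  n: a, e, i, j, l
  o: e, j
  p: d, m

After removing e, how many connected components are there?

2

With e gone, the remaining components are: {f, h}; {a, b, c, d, g, i, j, k, l, m, n, o, p}.
That is 2 components.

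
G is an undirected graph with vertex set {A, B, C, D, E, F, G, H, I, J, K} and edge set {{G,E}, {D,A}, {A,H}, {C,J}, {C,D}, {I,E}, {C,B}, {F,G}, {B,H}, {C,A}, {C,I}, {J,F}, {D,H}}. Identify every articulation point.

Removing C increases the component count from 2 to 3, so C is a cut vertex.
By contrast removing A leaves 2 components; it is not a cut vertex. No other vertex is a cut vertex either.

C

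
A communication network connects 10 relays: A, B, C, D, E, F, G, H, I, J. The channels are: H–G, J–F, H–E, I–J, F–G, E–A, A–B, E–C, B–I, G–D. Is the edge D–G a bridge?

Removing D–G leaves no path between D and G: the component count goes from 1 to 2. So it is a bridge.

Yes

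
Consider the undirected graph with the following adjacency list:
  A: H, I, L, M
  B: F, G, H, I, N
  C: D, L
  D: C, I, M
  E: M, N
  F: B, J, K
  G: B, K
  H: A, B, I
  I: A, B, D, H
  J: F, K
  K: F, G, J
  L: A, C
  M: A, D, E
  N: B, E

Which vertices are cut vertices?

B

Removing B increases the component count from 1 to 2, so B is a cut vertex.
By contrast removing L leaves 1 component; it is not a cut vertex. No other vertex is a cut vertex either.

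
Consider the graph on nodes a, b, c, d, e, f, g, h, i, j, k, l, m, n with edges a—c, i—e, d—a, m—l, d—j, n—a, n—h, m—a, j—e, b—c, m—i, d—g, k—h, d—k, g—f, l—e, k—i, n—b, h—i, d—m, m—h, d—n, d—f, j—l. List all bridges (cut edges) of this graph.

The edges on the cycle d-g-f-d are not bridges since each lies on that cycle.
Every edge lies on some cycle, so there are no bridges.

none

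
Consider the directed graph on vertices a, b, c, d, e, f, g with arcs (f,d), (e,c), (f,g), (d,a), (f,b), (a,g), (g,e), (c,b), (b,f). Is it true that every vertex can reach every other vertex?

Yes

From c we can reach every vertex (a, b, c, d, e, f, g), and every vertex can reach c (a, b, c, d, e, f, g). So the whole graph is one strongly connected component.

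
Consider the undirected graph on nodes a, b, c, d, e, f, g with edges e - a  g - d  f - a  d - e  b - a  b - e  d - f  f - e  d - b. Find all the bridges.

d-g

The edges on the cycle d-f-a-e-b-d are not bridges since each lies on that cycle.
But removing d - g disconnects d from g — this is a bridge.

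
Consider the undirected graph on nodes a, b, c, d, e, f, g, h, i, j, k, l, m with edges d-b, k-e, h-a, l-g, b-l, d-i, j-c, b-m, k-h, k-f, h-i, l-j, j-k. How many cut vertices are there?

5

Removing b increases the component count from 1 to 2, so b is a cut vertex.
Removing h increases the component count from 1 to 2, so h is a cut vertex.
Removing j increases the component count from 1 to 2, so j is a cut vertex.
Likewise k, l are cut vertices.
By contrast removing e leaves 1 component; it is not a cut vertex. No other vertex is a cut vertex either.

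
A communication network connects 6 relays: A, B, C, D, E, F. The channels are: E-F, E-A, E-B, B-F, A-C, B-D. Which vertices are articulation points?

Removing A increases the component count from 1 to 2, so A is a cut vertex.
Removing B increases the component count from 1 to 2, so B is a cut vertex.
Removing E increases the component count from 1 to 2, so E is a cut vertex.
By contrast removing F leaves 1 component; it is not a cut vertex. No other vertex is a cut vertex either.

A, B, E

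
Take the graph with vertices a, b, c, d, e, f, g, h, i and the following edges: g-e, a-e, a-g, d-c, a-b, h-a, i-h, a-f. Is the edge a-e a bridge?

No

After removing a-e, the path a-g-e still connects them, so the edge is not a bridge.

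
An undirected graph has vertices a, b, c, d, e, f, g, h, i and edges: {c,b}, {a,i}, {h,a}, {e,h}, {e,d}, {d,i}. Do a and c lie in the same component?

The component containing a is {a, d, e, h, i}, and c is not in it.

No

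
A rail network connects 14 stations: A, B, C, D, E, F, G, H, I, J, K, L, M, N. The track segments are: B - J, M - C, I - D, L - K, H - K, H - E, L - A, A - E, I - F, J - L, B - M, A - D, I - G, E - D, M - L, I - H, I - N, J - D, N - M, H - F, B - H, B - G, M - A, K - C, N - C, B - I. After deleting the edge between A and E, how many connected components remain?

A and E are still connected via A-D-E, so the component count stays at 1.

1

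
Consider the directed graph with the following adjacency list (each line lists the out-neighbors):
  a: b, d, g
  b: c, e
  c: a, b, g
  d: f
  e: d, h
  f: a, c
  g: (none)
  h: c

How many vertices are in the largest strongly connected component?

7

{a, b, c, d, e, f, h} are all mutually reachable — one SCC of size 7.
{g} is an SCC by itself.
The largest has 7 vertices.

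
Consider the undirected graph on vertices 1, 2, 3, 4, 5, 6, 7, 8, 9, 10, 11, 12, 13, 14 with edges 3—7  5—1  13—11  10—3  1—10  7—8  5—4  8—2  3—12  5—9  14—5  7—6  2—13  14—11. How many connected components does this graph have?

Starting from 1 we can reach 1, 2, 3, 4, 5, 6, 7, 8, 9, 10, 11, 12, 13, 14. That is one component of size 14.
Total: 1 component.

1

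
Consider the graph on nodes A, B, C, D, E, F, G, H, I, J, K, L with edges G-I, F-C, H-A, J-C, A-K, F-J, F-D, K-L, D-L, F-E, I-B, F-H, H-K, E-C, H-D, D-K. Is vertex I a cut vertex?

Yes

Deleting I raises the number of components from 2 to 3, so I is a cut vertex.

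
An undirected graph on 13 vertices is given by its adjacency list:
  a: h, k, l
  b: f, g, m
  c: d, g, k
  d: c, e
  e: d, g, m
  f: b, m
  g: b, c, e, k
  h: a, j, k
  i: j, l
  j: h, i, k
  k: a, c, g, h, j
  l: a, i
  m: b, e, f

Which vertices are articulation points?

Removing k increases the component count from 1 to 2, so k is a cut vertex.
By contrast removing j leaves 1 component; it is not a cut vertex. No other vertex is a cut vertex either.

k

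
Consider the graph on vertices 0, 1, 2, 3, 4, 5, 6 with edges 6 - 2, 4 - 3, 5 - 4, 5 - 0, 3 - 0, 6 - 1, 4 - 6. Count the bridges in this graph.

3

The edges on the cycle 5-4-3-0-5 are not bridges since each lies on that cycle.
But removing 6 - 1 disconnects 6 from 1; removing 4 - 6 disconnects 4 from 6; removing 6 - 2 disconnects 6 from 2 — these are bridges.
That makes 3 bridges.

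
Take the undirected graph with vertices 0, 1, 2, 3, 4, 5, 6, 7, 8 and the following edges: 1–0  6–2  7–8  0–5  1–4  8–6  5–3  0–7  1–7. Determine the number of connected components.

1

Starting from 0 we can reach 0, 1, 2, 3, 4, 5, 6, 7, 8. That is one component of size 9.
Total: 1 component.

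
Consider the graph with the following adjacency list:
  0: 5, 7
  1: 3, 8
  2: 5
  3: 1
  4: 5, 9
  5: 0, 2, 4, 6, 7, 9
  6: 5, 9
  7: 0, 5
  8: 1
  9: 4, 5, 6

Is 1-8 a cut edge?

Removing 1-8 leaves no path between 1 and 8: the component count goes from 2 to 3. So it is a bridge.

Yes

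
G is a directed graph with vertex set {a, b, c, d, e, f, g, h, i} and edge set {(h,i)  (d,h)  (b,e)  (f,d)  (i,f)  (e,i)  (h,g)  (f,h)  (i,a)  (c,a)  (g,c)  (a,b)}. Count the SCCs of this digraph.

1

{a, b, c, d, e, f, g, h, i} are all mutually reachable — one SCC of size 9.
That gives 1 strongly connected component.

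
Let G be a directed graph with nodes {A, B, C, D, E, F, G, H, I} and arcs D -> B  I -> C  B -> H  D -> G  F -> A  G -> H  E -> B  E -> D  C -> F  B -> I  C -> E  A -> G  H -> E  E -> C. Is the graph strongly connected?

From F we can reach every vertex (A, B, C, D, E, F, G, H, I), and every vertex can reach F (A, B, C, D, E, F, G, H, I). So the whole graph is one strongly connected component.

Yes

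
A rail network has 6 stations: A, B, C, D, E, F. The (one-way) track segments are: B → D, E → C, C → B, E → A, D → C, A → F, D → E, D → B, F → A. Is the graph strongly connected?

There is no directed path from F to B, so the graph is not strongly connected.

No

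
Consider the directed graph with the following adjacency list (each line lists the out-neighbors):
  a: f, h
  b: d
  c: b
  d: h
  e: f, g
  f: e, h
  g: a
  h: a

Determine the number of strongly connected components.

{a, e, f, g, h} are all mutually reachable — one SCC of size 5.
{c} is an SCC by itself.
{d} is an SCC by itself.
{b} is an SCC by itself.
That gives 4 strongly connected components.

4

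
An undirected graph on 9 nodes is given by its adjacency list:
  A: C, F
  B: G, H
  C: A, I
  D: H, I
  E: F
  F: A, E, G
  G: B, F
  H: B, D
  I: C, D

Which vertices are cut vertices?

F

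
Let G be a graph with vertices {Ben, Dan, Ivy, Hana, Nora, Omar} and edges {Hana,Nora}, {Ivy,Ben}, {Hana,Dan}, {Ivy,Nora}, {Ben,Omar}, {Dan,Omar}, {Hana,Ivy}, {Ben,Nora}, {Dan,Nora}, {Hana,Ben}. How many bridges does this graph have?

The edges on the cycle Hana-Ivy-Ben-Omar-Dan-Hana are not bridges since each lies on that cycle.
Every edge lies on some cycle, so there are no bridges.

0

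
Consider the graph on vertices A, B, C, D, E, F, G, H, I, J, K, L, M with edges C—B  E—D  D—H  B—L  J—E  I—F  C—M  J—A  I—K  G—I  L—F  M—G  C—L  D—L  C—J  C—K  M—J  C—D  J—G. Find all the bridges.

A-J, D-H

The edges on the cycle C-M-J-G-I-F-L-C are not bridges since each lies on that cycle.
But removing A—J disconnects A from J; removing H—D disconnects H from D — these are bridges.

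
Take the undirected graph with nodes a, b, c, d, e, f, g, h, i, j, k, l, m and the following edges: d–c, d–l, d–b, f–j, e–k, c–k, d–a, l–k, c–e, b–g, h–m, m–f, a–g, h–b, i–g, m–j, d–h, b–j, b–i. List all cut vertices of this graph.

d

Removing d increases the component count from 1 to 2, so d is a cut vertex.
By contrast removing i leaves 1 component; it is not a cut vertex. No other vertex is a cut vertex either.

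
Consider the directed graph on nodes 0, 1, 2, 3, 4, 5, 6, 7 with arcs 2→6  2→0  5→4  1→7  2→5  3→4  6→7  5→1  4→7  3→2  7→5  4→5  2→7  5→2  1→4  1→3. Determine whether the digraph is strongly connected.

There is no directed path from 0 to 2, so the graph is not strongly connected.

No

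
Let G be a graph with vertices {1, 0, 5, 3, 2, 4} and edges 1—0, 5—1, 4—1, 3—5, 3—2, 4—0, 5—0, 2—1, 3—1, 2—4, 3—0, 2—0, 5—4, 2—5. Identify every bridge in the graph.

none

The edges on the cycle 3-2-0-5-3 are not bridges since each lies on that cycle.
Every edge lies on some cycle, so there are no bridges.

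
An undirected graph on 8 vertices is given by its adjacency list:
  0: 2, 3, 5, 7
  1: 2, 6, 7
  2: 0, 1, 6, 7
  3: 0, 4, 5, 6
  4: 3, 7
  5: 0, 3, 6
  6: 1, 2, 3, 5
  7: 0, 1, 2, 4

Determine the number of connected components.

Starting from 0 we can reach 0, 1, 2, 3, 4, 5, 6, 7. That is one component of size 8.
Total: 1 component.

1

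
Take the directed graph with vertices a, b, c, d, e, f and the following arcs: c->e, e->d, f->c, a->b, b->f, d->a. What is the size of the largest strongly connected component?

6

{a, b, c, d, e, f} are all mutually reachable — one SCC of size 6.
The largest has 6 vertices.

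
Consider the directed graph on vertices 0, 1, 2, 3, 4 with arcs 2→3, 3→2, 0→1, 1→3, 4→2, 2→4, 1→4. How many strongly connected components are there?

3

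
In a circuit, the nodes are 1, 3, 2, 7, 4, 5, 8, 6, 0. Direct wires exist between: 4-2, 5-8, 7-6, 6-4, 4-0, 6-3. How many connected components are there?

3

1 is isolated — a component by itself.
Starting from 5 we can reach 5, 8. That is one component of size 2.
Starting from 0 we can reach 0, 2, 3, 4, 6, 7. That is one component of size 6.
Total: 3 components.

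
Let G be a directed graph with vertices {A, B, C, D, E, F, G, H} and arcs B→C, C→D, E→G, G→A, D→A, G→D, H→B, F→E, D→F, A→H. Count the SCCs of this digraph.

1

{A, B, C, D, E, F, G, H} are all mutually reachable — one SCC of size 8.
That gives 1 strongly connected component.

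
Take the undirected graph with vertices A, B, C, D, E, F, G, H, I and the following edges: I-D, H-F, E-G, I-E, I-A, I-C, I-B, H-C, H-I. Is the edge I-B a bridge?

Yes

Removing I-B leaves no path between I and B: the component count goes from 1 to 2. So it is a bridge.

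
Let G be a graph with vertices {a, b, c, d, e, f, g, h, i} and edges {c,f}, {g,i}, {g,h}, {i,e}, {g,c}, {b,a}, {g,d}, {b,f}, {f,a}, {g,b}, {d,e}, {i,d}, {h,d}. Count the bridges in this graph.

0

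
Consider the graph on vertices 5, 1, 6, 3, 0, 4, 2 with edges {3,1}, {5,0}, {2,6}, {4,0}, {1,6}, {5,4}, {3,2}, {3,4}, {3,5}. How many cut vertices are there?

1

Removing 3 increases the component count from 1 to 2, so 3 is a cut vertex.
By contrast removing 0 leaves 1 component; it is not a cut vertex. No other vertex is a cut vertex either.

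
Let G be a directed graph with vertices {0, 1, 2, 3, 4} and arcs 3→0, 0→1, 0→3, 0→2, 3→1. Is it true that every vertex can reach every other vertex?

There is no directed path from 3 to 4, so the graph is not strongly connected.

No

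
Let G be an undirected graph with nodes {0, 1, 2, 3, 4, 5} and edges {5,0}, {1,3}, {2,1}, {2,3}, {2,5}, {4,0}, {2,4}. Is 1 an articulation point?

No

Deleting 1 leaves 1 component (was 1) (its neighbors 2, 3 remain connected to each other), so 1 is not a cut vertex.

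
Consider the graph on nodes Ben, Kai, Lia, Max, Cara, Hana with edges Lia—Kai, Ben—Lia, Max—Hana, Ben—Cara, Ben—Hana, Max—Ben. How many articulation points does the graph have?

Removing Ben increases the component count from 1 to 3, so Ben is a cut vertex.
Removing Lia increases the component count from 1 to 2, so Lia is a cut vertex.
By contrast removing Kai leaves 1 component; it is not a cut vertex. No other vertex is a cut vertex either.

2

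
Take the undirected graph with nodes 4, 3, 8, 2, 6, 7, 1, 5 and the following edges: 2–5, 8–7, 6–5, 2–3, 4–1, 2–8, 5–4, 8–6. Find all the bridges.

1-4, 2-3, 4-5, 7-8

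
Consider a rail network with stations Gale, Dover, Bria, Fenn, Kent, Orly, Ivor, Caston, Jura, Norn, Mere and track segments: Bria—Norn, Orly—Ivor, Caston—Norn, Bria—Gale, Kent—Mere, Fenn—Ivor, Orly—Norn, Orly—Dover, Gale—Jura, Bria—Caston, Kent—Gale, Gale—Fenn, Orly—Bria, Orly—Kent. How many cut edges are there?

The edges on the cycle Bria-Caston-Norn-Bria are not bridges since each lies on that cycle.
But removing Jura—Gale disconnects Jura from Gale; removing Orly—Dover disconnects Orly from Dover; removing Kent—Mere disconnects Kent from Mere — these are bridges.
That makes 3 bridges.

3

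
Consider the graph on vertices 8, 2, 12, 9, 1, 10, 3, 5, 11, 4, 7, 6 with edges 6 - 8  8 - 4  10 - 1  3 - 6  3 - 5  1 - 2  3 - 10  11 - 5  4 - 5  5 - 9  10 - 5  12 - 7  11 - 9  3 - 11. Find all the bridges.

1-10, 1-2, 12-7

The edges on the cycle 3-6-8-4-5-10-3 are not bridges since each lies on that cycle.
But removing 12 - 7 disconnects 12 from 7; removing 2 - 1 disconnects 2 from 1; removing 10 - 1 disconnects 10 from 1 — these are bridges.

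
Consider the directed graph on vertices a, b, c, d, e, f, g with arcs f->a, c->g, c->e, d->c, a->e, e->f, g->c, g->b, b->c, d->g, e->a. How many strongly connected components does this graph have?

{b, c, g} are all mutually reachable — one SCC of size 3.
{a, e, f} are all mutually reachable — one SCC of size 3.
{d} is an SCC by itself.
That gives 3 strongly connected components.

3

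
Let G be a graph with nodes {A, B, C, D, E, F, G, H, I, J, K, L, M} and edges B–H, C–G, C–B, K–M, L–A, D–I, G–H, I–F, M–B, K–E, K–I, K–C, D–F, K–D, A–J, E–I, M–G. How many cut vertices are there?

Removing A increases the component count from 2 to 3, so A is a cut vertex.
Removing K increases the component count from 2 to 3, so K is a cut vertex.
By contrast removing C leaves 2 components; it is not a cut vertex. No other vertex is a cut vertex either.

2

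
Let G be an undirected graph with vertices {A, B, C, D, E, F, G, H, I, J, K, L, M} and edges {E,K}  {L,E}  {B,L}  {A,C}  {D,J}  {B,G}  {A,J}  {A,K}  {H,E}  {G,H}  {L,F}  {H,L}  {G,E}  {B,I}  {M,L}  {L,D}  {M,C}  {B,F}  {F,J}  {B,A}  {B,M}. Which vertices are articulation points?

Removing B increases the component count from 1 to 2, so B is a cut vertex.
By contrast removing C leaves 1 component; it is not a cut vertex. No other vertex is a cut vertex either.

B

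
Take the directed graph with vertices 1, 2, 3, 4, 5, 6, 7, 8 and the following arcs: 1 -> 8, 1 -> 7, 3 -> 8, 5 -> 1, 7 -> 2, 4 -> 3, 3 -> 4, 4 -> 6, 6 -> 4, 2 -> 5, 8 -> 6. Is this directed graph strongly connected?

There is no directed path from 8 to 2, so the graph is not strongly connected.

No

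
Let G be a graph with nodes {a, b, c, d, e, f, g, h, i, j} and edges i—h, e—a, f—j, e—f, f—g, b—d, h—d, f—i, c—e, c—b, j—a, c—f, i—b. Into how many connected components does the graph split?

Starting from a we can reach a, b, c, d, e, f, g, h, i, j. That is one component of size 10.
Total: 1 component.

1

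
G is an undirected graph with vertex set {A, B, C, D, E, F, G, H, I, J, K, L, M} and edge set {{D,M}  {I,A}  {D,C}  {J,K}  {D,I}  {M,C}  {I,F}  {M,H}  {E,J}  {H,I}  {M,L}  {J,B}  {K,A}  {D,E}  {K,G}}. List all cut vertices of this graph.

I, J, K, M

Removing I increases the component count from 1 to 2, so I is a cut vertex.
Removing J increases the component count from 1 to 2, so J is a cut vertex.
Removing K increases the component count from 1 to 2, so K is a cut vertex.
Likewise M is a cut vertex.
By contrast removing B leaves 1 component; it is not a cut vertex. No other vertex is a cut vertex either.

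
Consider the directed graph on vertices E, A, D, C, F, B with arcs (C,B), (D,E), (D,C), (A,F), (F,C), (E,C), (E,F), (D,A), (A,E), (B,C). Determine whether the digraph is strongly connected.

There is no directed path from C to E, so the graph is not strongly connected.

No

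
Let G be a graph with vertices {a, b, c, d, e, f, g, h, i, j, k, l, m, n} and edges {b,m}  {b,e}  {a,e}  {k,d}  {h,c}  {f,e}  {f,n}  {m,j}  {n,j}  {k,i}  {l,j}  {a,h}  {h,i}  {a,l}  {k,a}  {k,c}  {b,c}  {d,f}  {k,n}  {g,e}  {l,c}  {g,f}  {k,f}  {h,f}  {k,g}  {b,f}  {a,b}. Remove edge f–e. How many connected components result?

f and e are still connected via f-g-e, so the component count stays at 1.

1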